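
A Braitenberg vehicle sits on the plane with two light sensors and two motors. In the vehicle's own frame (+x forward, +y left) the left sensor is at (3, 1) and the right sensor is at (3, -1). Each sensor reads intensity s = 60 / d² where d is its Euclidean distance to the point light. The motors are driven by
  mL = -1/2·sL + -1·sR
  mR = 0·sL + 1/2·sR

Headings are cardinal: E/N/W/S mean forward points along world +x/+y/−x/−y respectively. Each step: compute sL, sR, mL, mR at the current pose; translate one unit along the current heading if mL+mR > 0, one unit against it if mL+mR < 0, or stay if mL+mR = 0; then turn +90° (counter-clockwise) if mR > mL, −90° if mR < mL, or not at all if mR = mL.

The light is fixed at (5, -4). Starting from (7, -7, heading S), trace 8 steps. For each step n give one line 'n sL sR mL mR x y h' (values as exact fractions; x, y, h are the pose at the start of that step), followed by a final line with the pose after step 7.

n=0: pose=(7,-7,S); sL=4/3, sR=60/37; mL=-254/111, mR=30/37; mL+mR=-164/111 → advance -1; mR−mL=344/111 → turn +1·90°
n=1: pose=(7,-6,E); sL=30/13, sR=30/17; mL=-645/221, mR=15/17; mL+mR=-450/221 → advance -1; mR−mL=840/221 → turn +1·90°
n=2: pose=(6,-6,N); sL=60, sR=12; mL=-42, mR=6; mL+mR=-36 → advance -1; mR−mL=48 → turn +1·90°
n=3: pose=(6,-7,W); sL=3, sR=15/2; mL=-9, mR=15/4; mL+mR=-21/4 → advance -1; mR−mL=51/4 → turn +1·90°
n=4: pose=(7,-7,S); sL=4/3, sR=60/37; mL=-254/111, mR=30/37; mL+mR=-164/111 → advance -1; mR−mL=344/111 → turn +1·90°
n=5: pose=(7,-6,E); sL=30/13, sR=30/17; mL=-645/221, mR=15/17; mL+mR=-450/221 → advance -1; mR−mL=840/221 → turn +1·90°
n=6: pose=(6,-6,N); sL=60, sR=12; mL=-42, mR=6; mL+mR=-36 → advance -1; mR−mL=48 → turn +1·90°
n=7: pose=(6,-7,W); sL=3, sR=15/2; mL=-9, mR=15/4; mL+mR=-21/4 → advance -1; mR−mL=51/4 → turn +1·90°

0 4/3 60/37 -254/111 30/37 7 -7 S
1 30/13 30/17 -645/221 15/17 7 -6 E
2 60 12 -42 6 6 -6 N
3 3 15/2 -9 15/4 6 -7 W
4 4/3 60/37 -254/111 30/37 7 -7 S
5 30/13 30/17 -645/221 15/17 7 -6 E
6 60 12 -42 6 6 -6 N
7 3 15/2 -9 15/4 6 -7 W
final 7 -7 S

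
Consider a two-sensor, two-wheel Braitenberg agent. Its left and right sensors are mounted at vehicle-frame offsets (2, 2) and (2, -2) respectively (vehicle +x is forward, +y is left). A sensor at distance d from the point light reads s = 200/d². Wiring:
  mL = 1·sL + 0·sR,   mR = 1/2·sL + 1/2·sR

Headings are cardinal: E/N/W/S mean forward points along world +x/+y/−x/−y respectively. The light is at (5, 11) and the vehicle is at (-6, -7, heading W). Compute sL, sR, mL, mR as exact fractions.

left sensor world pos  = (-8, -9); dL² = 569
right sensor world pos = (-8, -5); dR² = 425
sL = 200/569 = 200/569
sR = 200/425 = 8/17
mL = 1·sL + 0·sR = 200/569
mR = 1/2·sL + 1/2·sR = 3976/9673

200/569 8/17 200/569 3976/9673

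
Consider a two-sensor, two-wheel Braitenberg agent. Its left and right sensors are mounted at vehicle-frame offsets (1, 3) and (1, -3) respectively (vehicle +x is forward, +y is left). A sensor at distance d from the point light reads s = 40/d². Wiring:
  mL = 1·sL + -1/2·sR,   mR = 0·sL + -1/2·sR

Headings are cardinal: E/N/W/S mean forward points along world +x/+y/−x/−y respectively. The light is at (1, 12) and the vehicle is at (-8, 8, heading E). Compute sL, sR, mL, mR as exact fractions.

left sensor world pos  = (-7, 11); dL² = 65
right sensor world pos = (-7, 5); dR² = 113
sL = 40/65 = 8/13
sR = 40/113 = 40/113
mL = 1·sL + -1/2·sR = 644/1469
mR = 0·sL + -1/2·sR = -20/113

8/13 40/113 644/1469 -20/113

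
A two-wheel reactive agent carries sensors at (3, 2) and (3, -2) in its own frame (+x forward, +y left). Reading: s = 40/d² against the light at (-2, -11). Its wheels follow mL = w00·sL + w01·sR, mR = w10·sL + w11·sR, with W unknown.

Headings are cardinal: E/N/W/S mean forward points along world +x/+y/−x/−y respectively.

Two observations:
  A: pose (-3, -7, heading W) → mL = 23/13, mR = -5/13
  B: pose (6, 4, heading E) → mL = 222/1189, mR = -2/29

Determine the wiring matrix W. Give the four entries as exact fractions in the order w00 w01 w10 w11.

1/2 1 0 -1/2

obs A: pose=(-3,-7,W) → sL=2, sR=10/13, mL=23/13, mR=-5/13
obs B: pose=(6,4,E) → sL=4/41, sR=4/29, mL=222/1189, mR=-2/29
sensor matrix S = [[2, 10/13], [4/41, 4/29]]; det S = 3104/15457
solve [mL_A; mL_B] = S·[w00; w01] and [mR_A; mR_B] = S·[w10; w11]:
  w00 = 1/2, w01 = 1, w10 = 0, w11 = -1/2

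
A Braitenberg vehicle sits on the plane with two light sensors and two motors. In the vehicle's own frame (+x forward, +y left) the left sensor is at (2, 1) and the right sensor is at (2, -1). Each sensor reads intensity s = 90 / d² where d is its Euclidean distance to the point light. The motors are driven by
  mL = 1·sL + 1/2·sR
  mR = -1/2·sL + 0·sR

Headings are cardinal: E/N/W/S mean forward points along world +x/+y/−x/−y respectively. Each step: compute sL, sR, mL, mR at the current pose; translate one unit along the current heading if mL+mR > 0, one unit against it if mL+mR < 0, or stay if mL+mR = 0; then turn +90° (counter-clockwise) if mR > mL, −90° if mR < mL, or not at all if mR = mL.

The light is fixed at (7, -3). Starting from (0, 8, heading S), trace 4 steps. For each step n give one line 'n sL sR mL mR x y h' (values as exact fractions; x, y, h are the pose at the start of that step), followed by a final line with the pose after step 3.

n=0: pose=(0,8,S); sL=10/13, sR=18/29; mL=407/377, mR=-5/13; mL+mR=262/377 → advance +1; mR−mL=-552/377 → turn -1·90°
n=1: pose=(0,7,W); sL=5/9, sR=45/101; mL=1415/1818, mR=-5/18; mL+mR=455/909 → advance +1; mR−mL=-320/303 → turn -1·90°
n=2: pose=(-1,7,N); sL=2/5, sR=90/193; mL=611/965, mR=-1/5; mL+mR=418/965 → advance +1; mR−mL=-804/965 → turn -1·90°
n=3: pose=(-1,8,E); sL=1/2, sR=45/68; mL=113/136, mR=-1/4; mL+mR=79/136 → advance +1; mR−mL=-147/136 → turn -1·90°

0 10/13 18/29 407/377 -5/13 0 8 S
1 5/9 45/101 1415/1818 -5/18 0 7 W
2 2/5 90/193 611/965 -1/5 -1 7 N
3 1/2 45/68 113/136 -1/4 -1 8 E
final 0 8 S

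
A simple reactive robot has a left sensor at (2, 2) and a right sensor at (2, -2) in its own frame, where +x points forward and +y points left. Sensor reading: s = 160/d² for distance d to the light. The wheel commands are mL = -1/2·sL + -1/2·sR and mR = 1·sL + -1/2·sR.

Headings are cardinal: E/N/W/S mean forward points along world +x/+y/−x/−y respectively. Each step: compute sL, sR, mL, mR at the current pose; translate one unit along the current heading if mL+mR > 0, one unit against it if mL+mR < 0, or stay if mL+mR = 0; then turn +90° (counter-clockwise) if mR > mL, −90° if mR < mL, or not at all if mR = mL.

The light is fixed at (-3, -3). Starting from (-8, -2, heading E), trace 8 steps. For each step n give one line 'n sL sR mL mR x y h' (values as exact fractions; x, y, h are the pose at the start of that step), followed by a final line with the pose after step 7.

0 80/9 16 -112/9 8/9 -8 -2 E
1 160/73 32/5 -1568/365 -368/365 -9 -2 N
2 40/17 40/17 -40/17 20/17 -9 -3 W
3 160/13 160/53 -5280/689 7440/689 -8 -3 S
4 16 80/9 -112/9 104/9 -8 -4 E
5 32/13 160/17 -1312/221 -496/221 -9 -4 N
6 2 5/2 -9/4 3/4 -9 -5 W
7 32/5 32/13 -288/65 336/65 -8 -5 S
final -8 -6 E

n=0: pose=(-8,-2,E); sL=80/9, sR=16; mL=-112/9, mR=8/9; mL+mR=-104/9 → advance -1; mR−mL=40/3 → turn +1·90°
n=1: pose=(-9,-2,N); sL=160/73, sR=32/5; mL=-1568/365, mR=-368/365; mL+mR=-1936/365 → advance -1; mR−mL=240/73 → turn +1·90°
n=2: pose=(-9,-3,W); sL=40/17, sR=40/17; mL=-40/17, mR=20/17; mL+mR=-20/17 → advance -1; mR−mL=60/17 → turn +1·90°
n=3: pose=(-8,-3,S); sL=160/13, sR=160/53; mL=-5280/689, mR=7440/689; mL+mR=2160/689 → advance +1; mR−mL=240/13 → turn +1·90°
n=4: pose=(-8,-4,E); sL=16, sR=80/9; mL=-112/9, mR=104/9; mL+mR=-8/9 → advance -1; mR−mL=24 → turn +1·90°
n=5: pose=(-9,-4,N); sL=32/13, sR=160/17; mL=-1312/221, mR=-496/221; mL+mR=-1808/221 → advance -1; mR−mL=48/13 → turn +1·90°
n=6: pose=(-9,-5,W); sL=2, sR=5/2; mL=-9/4, mR=3/4; mL+mR=-3/2 → advance -1; mR−mL=3 → turn +1·90°
n=7: pose=(-8,-5,S); sL=32/5, sR=32/13; mL=-288/65, mR=336/65; mL+mR=48/65 → advance +1; mR−mL=48/5 → turn +1·90°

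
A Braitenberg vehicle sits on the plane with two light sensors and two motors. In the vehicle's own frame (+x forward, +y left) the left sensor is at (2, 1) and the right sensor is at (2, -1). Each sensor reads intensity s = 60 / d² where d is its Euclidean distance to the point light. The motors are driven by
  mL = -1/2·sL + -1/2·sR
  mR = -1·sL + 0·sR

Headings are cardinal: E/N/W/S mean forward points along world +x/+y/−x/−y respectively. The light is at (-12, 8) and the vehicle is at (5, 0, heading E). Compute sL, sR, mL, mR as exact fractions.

6/41 30/221 -1278/9061 -6/41

left sensor world pos  = (7, 1); dL² = 410
right sensor world pos = (7, -1); dR² = 442
sL = 60/410 = 6/41
sR = 60/442 = 30/221
mL = -1/2·sL + -1/2·sR = -1278/9061
mR = -1·sL + 0·sR = -6/41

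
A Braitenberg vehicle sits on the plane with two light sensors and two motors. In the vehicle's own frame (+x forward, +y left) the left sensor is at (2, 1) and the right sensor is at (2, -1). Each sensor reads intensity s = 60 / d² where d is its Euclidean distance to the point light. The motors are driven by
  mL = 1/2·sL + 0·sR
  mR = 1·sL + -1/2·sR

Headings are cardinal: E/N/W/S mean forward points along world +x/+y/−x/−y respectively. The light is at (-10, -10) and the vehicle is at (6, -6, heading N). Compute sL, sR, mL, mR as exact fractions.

20/87 12/65 10/87 778/5655

left sensor world pos  = (5, -4); dL² = 261
right sensor world pos = (7, -4); dR² = 325
sL = 60/261 = 20/87
sR = 60/325 = 12/65
mL = 1/2·sL + 0·sR = 10/87
mR = 1·sL + -1/2·sR = 778/5655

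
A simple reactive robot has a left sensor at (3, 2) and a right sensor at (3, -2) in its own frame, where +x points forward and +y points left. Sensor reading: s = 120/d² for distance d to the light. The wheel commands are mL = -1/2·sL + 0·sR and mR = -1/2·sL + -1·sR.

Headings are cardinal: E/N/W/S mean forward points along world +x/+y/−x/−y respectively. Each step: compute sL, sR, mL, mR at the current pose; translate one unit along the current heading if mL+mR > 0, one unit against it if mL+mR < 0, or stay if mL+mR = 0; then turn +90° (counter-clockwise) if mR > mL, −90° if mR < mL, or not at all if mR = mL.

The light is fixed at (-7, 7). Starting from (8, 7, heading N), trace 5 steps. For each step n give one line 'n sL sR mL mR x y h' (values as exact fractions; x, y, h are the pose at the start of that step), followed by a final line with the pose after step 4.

0 60/89 60/149 -30/89 -9810/13261 8 7 N
1 24/65 40/111 -12/65 -3932/7215 8 6 E
2 15/34 3/4 -15/68 -33/34 7 6 S
3 24/25 24/25 -12/25 -36/25 7 7 W
4 60/89 60/149 -30/89 -9810/13261 8 7 N
final 8 6 E

n=0: pose=(8,7,N); sL=60/89, sR=60/149; mL=-30/89, mR=-9810/13261; mL+mR=-14280/13261 → advance -1; mR−mL=-60/149 → turn -1·90°
n=1: pose=(8,6,E); sL=24/65, sR=40/111; mL=-12/65, mR=-3932/7215; mL+mR=-5264/7215 → advance -1; mR−mL=-40/111 → turn -1·90°
n=2: pose=(7,6,S); sL=15/34, sR=3/4; mL=-15/68, mR=-33/34; mL+mR=-81/68 → advance -1; mR−mL=-3/4 → turn -1·90°
n=3: pose=(7,7,W); sL=24/25, sR=24/25; mL=-12/25, mR=-36/25; mL+mR=-48/25 → advance -1; mR−mL=-24/25 → turn -1·90°
n=4: pose=(8,7,N); sL=60/89, sR=60/149; mL=-30/89, mR=-9810/13261; mL+mR=-14280/13261 → advance -1; mR−mL=-60/149 → turn -1·90°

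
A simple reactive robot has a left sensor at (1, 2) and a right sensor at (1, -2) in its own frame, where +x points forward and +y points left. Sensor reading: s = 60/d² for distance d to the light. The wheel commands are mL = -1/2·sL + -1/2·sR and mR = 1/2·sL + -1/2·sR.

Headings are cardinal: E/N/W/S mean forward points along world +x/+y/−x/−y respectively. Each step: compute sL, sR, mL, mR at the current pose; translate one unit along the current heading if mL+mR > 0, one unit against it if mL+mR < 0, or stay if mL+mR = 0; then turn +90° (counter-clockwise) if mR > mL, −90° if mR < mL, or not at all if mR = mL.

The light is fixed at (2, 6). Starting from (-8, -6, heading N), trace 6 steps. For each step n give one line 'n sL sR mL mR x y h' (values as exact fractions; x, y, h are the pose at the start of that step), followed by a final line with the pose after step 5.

0 12/53 12/37 -540/1961 -96/1961 -8 -6 N
1 30/173 30/121 -4410/20933 -780/20933 -8 -7 W
2 12/49 60/317 -3372/15533 432/15533 -7 -7 S
3 15/41 3/13 -159/533 36/533 -7 -6 E
4 12/53 12/37 -540/1961 -96/1961 -8 -6 N
5 30/173 30/121 -4410/20933 -780/20933 -8 -7 W
final -7 -7 S

n=0: pose=(-8,-6,N); sL=12/53, sR=12/37; mL=-540/1961, mR=-96/1961; mL+mR=-12/37 → advance -1; mR−mL=12/53 → turn +1·90°
n=1: pose=(-8,-7,W); sL=30/173, sR=30/121; mL=-4410/20933, mR=-780/20933; mL+mR=-30/121 → advance -1; mR−mL=30/173 → turn +1·90°
n=2: pose=(-7,-7,S); sL=12/49, sR=60/317; mL=-3372/15533, mR=432/15533; mL+mR=-60/317 → advance -1; mR−mL=12/49 → turn +1·90°
n=3: pose=(-7,-6,E); sL=15/41, sR=3/13; mL=-159/533, mR=36/533; mL+mR=-3/13 → advance -1; mR−mL=15/41 → turn +1·90°
n=4: pose=(-8,-6,N); sL=12/53, sR=12/37; mL=-540/1961, mR=-96/1961; mL+mR=-12/37 → advance -1; mR−mL=12/53 → turn +1·90°
n=5: pose=(-8,-7,W); sL=30/173, sR=30/121; mL=-4410/20933, mR=-780/20933; mL+mR=-30/121 → advance -1; mR−mL=30/173 → turn +1·90°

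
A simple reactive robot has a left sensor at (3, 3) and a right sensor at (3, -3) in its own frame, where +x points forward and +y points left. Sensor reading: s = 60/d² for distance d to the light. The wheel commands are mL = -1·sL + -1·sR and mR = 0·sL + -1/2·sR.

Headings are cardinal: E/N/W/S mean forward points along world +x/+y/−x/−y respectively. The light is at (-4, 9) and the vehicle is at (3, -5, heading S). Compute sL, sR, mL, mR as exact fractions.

60/389 12/61 -8328/23729 -6/61

left sensor world pos  = (6, -8); dL² = 389
right sensor world pos = (0, -8); dR² = 305
sL = 60/389 = 60/389
sR = 60/305 = 12/61
mL = -1·sL + -1·sR = -8328/23729
mR = 0·sL + -1/2·sR = -6/61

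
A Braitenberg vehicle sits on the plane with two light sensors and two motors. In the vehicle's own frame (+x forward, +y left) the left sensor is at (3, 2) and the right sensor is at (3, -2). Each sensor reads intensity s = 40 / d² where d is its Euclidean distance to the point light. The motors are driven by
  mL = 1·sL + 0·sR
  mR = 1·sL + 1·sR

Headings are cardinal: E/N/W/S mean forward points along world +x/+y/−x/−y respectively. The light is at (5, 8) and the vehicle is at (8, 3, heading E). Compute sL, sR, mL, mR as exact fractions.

8/9 8/17 8/9 208/153

left sensor world pos  = (11, 5); dL² = 45
right sensor world pos = (11, 1); dR² = 85
sL = 40/45 = 8/9
sR = 40/85 = 8/17
mL = 1·sL + 0·sR = 8/9
mR = 1·sL + 1·sR = 208/153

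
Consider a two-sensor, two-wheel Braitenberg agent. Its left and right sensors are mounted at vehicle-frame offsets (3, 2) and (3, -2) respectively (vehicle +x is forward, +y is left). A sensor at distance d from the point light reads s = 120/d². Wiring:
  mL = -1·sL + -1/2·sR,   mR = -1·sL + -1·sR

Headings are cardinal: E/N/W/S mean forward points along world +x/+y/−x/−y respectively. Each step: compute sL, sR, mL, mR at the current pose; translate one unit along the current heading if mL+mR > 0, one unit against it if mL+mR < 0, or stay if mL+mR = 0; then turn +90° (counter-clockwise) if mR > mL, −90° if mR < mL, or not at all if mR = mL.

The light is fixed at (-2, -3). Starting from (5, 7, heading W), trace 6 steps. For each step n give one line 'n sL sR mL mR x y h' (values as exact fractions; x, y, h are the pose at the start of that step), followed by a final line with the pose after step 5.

0 3/2 3/4 -15/8 -9/4 5 7 W
1 24/41 120/269 -8916/11029 -11376/11029 6 7 N
2 60/121 12/17 -1746/2057 -2472/2057 6 6 E
3 40/39 120/61 -4780/2379 -7120/2379 5 6 S
4 3/2 3/4 -15/8 -9/4 5 7 W
5 24/41 120/269 -8916/11029 -11376/11029 6 7 N
final 6 6 E

n=0: pose=(5,7,W); sL=3/2, sR=3/4; mL=-15/8, mR=-9/4; mL+mR=-33/8 → advance -1; mR−mL=-3/8 → turn -1·90°
n=1: pose=(6,7,N); sL=24/41, sR=120/269; mL=-8916/11029, mR=-11376/11029; mL+mR=-20292/11029 → advance -1; mR−mL=-60/269 → turn -1·90°
n=2: pose=(6,6,E); sL=60/121, sR=12/17; mL=-1746/2057, mR=-2472/2057; mL+mR=-4218/2057 → advance -1; mR−mL=-6/17 → turn -1·90°
n=3: pose=(5,6,S); sL=40/39, sR=120/61; mL=-4780/2379, mR=-7120/2379; mL+mR=-11900/2379 → advance -1; mR−mL=-60/61 → turn -1·90°
n=4: pose=(5,7,W); sL=3/2, sR=3/4; mL=-15/8, mR=-9/4; mL+mR=-33/8 → advance -1; mR−mL=-3/8 → turn -1·90°
n=5: pose=(6,7,N); sL=24/41, sR=120/269; mL=-8916/11029, mR=-11376/11029; mL+mR=-20292/11029 → advance -1; mR−mL=-60/269 → turn -1·90°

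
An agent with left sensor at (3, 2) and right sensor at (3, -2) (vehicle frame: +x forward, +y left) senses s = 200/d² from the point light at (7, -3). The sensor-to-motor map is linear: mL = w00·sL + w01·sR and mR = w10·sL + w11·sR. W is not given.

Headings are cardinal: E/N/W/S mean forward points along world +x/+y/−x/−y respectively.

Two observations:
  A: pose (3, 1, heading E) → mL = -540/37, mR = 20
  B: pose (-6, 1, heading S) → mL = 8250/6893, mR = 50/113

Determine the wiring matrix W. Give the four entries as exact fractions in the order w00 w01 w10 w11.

1 -1/2 0 1/2

obs A: pose=(3,1,E) → sL=200/37, sR=40, mL=-540/37, mR=20
obs B: pose=(-6,1,S) → sL=100/61, sR=100/113, mL=8250/6893, mR=50/113
sensor matrix S = [[200/37, 40], [100/61, 100/113]]; det S = -15504000/255041
solve [mL_A; mL_B] = S·[w00; w01] and [mR_A; mR_B] = S·[w10; w11]:
  w00 = 1, w01 = -1/2, w10 = 0, w11 = 1/2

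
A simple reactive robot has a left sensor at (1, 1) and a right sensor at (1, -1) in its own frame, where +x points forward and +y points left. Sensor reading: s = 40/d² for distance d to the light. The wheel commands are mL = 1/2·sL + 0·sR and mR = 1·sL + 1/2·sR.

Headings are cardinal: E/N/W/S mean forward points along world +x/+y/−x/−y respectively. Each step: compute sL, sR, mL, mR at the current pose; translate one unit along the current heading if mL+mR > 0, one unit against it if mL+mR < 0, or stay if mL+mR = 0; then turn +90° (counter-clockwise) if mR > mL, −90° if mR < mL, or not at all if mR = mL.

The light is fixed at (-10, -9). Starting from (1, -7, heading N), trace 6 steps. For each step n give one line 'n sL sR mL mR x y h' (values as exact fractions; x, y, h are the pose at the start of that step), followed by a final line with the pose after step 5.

n=0: pose=(1,-7,N); sL=40/109, sR=40/153; mL=20/109, mR=8300/16677; mL+mR=11360/16677 → advance +1; mR−mL=5240/16677 → turn +1·90°
n=1: pose=(1,-6,W); sL=5/13, sR=10/29; mL=5/26, mR=210/377; mL+mR=565/754 → advance +1; mR−mL=275/754 → turn +1·90°
n=2: pose=(0,-6,S); sL=8/25, sR=8/17; mL=4/25, mR=236/425; mL+mR=304/425 → advance +1; mR−mL=168/425 → turn +1·90°
n=3: pose=(0,-7,E); sL=4/13, sR=20/61; mL=2/13, mR=374/793; mL+mR=496/793 → advance +1; mR−mL=252/793 → turn +1·90°
n=4: pose=(1,-7,N); sL=40/109, sR=40/153; mL=20/109, mR=8300/16677; mL+mR=11360/16677 → advance +1; mR−mL=5240/16677 → turn +1·90°
n=5: pose=(1,-6,W); sL=5/13, sR=10/29; mL=5/26, mR=210/377; mL+mR=565/754 → advance +1; mR−mL=275/754 → turn +1·90°

0 40/109 40/153 20/109 8300/16677 1 -7 N
1 5/13 10/29 5/26 210/377 1 -6 W
2 8/25 8/17 4/25 236/425 0 -6 S
3 4/13 20/61 2/13 374/793 0 -7 E
4 40/109 40/153 20/109 8300/16677 1 -7 N
5 5/13 10/29 5/26 210/377 1 -6 W
final 0 -6 S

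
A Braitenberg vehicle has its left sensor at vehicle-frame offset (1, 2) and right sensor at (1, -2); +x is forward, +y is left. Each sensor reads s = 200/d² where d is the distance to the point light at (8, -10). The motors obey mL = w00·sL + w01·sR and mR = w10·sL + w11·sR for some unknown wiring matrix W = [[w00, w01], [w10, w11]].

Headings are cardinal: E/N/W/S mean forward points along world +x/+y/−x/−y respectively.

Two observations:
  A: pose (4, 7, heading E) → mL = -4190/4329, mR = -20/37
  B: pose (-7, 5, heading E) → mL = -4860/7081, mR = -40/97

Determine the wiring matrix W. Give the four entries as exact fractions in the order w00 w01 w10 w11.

-1 -1/2 -1 0

obs A: pose=(4,7,E) → sL=20/37, sR=100/117, mL=-4190/4329, mR=-20/37
obs B: pose=(-7,5,E) → sL=40/97, sR=40/73, mL=-4860/7081, mR=-40/97
sensor matrix S = [[20/37, 100/117], [40/97, 40/73]]; det S = -1724800/30653649
solve [mL_A; mL_B] = S·[w00; w01] and [mR_A; mR_B] = S·[w10; w11]:
  w00 = -1, w01 = -1/2, w10 = -1, w11 = 0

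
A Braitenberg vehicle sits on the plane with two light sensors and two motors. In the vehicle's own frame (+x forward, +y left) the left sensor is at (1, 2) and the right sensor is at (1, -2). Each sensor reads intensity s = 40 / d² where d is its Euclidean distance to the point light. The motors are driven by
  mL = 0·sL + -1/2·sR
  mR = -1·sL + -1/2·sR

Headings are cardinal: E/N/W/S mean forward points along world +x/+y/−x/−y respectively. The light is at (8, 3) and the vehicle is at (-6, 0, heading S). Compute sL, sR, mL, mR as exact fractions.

1/4 5/34 -5/68 -11/34

left sensor world pos  = (-4, -1); dL² = 160
right sensor world pos = (-8, -1); dR² = 272
sL = 40/160 = 1/4
sR = 40/272 = 5/34
mL = 0·sL + -1/2·sR = -5/68
mR = -1·sL + -1/2·sR = -11/34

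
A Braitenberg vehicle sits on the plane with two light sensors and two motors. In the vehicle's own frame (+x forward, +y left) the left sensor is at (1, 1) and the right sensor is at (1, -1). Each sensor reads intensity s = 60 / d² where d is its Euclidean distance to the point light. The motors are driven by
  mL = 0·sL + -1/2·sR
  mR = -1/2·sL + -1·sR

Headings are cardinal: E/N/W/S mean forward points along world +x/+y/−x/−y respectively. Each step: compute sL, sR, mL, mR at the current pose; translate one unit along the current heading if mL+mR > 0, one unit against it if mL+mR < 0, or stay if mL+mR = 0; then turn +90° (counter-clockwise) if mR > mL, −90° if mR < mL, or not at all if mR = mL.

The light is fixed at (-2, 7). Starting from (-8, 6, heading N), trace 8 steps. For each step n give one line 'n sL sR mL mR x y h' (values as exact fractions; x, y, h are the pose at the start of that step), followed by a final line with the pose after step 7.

n=0: pose=(-8,6,N); sL=60/49, sR=12/5; mL=-6/5, mR=-738/245; mL+mR=-1032/245 → advance -1; mR−mL=-444/245 → turn -1·90°
n=1: pose=(-8,5,E); sL=30/13, sR=30/17; mL=-15/17, mR=-645/221; mL+mR=-840/221 → advance -1; mR−mL=-450/221 → turn -1·90°
n=2: pose=(-9,5,S); sL=4/3, sR=60/73; mL=-30/73, mR=-326/219; mL+mR=-416/219 → advance -1; mR−mL=-236/219 → turn -1·90°
n=3: pose=(-9,6,W); sL=15/17, sR=15/16; mL=-15/32, mR=-375/272; mL+mR=-1005/544 → advance -1; mR−mL=-495/544 → turn -1·90°
n=4: pose=(-8,6,N); sL=60/49, sR=12/5; mL=-6/5, mR=-738/245; mL+mR=-1032/245 → advance -1; mR−mL=-444/245 → turn -1·90°
n=5: pose=(-8,5,E); sL=30/13, sR=30/17; mL=-15/17, mR=-645/221; mL+mR=-840/221 → advance -1; mR−mL=-450/221 → turn -1·90°
n=6: pose=(-9,5,S); sL=4/3, sR=60/73; mL=-30/73, mR=-326/219; mL+mR=-416/219 → advance -1; mR−mL=-236/219 → turn -1·90°
n=7: pose=(-9,6,W); sL=15/17, sR=15/16; mL=-15/32, mR=-375/272; mL+mR=-1005/544 → advance -1; mR−mL=-495/544 → turn -1·90°

0 60/49 12/5 -6/5 -738/245 -8 6 N
1 30/13 30/17 -15/17 -645/221 -8 5 E
2 4/3 60/73 -30/73 -326/219 -9 5 S
3 15/17 15/16 -15/32 -375/272 -9 6 W
4 60/49 12/5 -6/5 -738/245 -8 6 N
5 30/13 30/17 -15/17 -645/221 -8 5 E
6 4/3 60/73 -30/73 -326/219 -9 5 S
7 15/17 15/16 -15/32 -375/272 -9 6 W
final -8 6 N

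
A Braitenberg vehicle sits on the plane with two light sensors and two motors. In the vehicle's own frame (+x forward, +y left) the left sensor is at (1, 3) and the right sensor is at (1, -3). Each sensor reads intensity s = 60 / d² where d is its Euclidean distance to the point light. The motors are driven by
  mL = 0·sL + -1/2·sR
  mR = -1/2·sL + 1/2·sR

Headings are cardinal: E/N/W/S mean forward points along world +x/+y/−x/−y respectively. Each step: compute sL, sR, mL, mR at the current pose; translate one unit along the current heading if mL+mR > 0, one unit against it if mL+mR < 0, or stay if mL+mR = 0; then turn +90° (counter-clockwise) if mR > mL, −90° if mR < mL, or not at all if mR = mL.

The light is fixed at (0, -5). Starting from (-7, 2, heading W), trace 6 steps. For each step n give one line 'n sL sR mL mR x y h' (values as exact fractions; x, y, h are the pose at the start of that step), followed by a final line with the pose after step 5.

0 3/4 15/41 -15/82 -63/328 -7 2 W
1 12/29 60/73 -30/73 432/2117 -6 2 N
2 30/29 6/13 -3/13 -108/377 -6 1 W
3 60/113 60/53 -30/53 1800/5989 -5 1 N
4 3/2 3/5 -3/10 -9/20 -5 0 W
5 12/17 60/37 -30/37 288/629 -4 0 N
final -4 -1 W

n=0: pose=(-7,2,W); sL=3/4, sR=15/41; mL=-15/82, mR=-63/328; mL+mR=-3/8 → advance -1; mR−mL=-3/328 → turn -1·90°
n=1: pose=(-6,2,N); sL=12/29, sR=60/73; mL=-30/73, mR=432/2117; mL+mR=-6/29 → advance -1; mR−mL=1302/2117 → turn +1·90°
n=2: pose=(-6,1,W); sL=30/29, sR=6/13; mL=-3/13, mR=-108/377; mL+mR=-15/29 → advance -1; mR−mL=-21/377 → turn -1·90°
n=3: pose=(-5,1,N); sL=60/113, sR=60/53; mL=-30/53, mR=1800/5989; mL+mR=-30/113 → advance -1; mR−mL=5190/5989 → turn +1·90°
n=4: pose=(-5,0,W); sL=3/2, sR=3/5; mL=-3/10, mR=-9/20; mL+mR=-3/4 → advance -1; mR−mL=-3/20 → turn -1·90°
n=5: pose=(-4,0,N); sL=12/17, sR=60/37; mL=-30/37, mR=288/629; mL+mR=-6/17 → advance -1; mR−mL=798/629 → turn +1·90°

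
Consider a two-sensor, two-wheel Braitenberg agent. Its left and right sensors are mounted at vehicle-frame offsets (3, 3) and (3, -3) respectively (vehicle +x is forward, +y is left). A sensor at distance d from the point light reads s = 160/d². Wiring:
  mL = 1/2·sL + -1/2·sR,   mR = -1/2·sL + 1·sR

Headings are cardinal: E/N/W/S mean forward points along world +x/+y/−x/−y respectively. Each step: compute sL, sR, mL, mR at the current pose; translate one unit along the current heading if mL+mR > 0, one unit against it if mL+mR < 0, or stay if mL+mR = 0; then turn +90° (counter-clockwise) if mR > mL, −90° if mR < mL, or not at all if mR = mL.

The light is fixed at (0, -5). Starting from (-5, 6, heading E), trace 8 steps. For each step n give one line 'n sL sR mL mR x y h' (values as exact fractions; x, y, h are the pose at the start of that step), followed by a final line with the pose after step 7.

n=0: pose=(-5,6,E); sL=4/5, sR=40/17; mL=-66/85, mR=166/85; mL+mR=20/17 → advance +1; mR−mL=232/85 → turn +1·90°
n=1: pose=(-4,6,N); sL=32/49, sR=160/197; mL=-768/9653, mR=4688/9653; mL+mR=80/197 → advance +1; mR−mL=5456/9653 → turn +1·90°
n=2: pose=(-4,7,W); sL=16/13, sR=80/137; mL=576/1781, mR=-56/1781; mL+mR=40/137 → advance +1; mR−mL=-632/1781 → turn -1·90°
n=3: pose=(-5,7,N); sL=160/289, sR=160/229; mL=-4800/66181, mR=27920/66181; mL+mR=80/229 → advance +1; mR−mL=32720/66181 → turn +1·90°
n=4: pose=(-5,8,W); sL=40/41, sR=1/2; mL=39/164, mR=1/82; mL+mR=1/4 → advance +1; mR−mL=-37/164 → turn -1·90°
n=5: pose=(-6,8,N); sL=160/337, sR=32/53; mL=-1152/17861, mR=6544/17861; mL+mR=16/53 → advance +1; mR−mL=7696/17861 → turn +1·90°
n=6: pose=(-6,9,W); sL=80/101, sR=16/37; mL=672/3737, mR=136/3737; mL+mR=8/37 → advance +1; mR−mL=-536/3737 → turn -1·90°
n=7: pose=(-7,9,N); sL=160/389, sR=32/61; mL=-1344/23729, mR=7568/23729; mL+mR=16/61 → advance +1; mR−mL=8912/23729 → turn +1·90°

0 4/5 40/17 -66/85 166/85 -5 6 E
1 32/49 160/197 -768/9653 4688/9653 -4 6 N
2 16/13 80/137 576/1781 -56/1781 -4 7 W
3 160/289 160/229 -4800/66181 27920/66181 -5 7 N
4 40/41 1/2 39/164 1/82 -5 8 W
5 160/337 32/53 -1152/17861 6544/17861 -6 8 N
6 80/101 16/37 672/3737 136/3737 -6 9 W
7 160/389 32/61 -1344/23729 7568/23729 -7 9 N
final -7 10 W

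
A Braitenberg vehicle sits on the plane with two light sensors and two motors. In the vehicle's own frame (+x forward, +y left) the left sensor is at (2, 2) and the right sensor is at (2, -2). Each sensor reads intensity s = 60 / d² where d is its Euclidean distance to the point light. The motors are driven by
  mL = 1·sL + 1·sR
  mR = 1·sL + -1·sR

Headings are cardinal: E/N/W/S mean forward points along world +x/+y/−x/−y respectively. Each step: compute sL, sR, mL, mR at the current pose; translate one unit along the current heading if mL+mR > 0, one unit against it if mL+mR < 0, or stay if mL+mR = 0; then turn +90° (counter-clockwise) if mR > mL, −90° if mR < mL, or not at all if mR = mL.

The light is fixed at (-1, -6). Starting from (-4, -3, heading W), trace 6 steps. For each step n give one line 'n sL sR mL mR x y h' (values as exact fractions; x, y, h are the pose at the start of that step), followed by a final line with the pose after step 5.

n=0: pose=(-4,-3,W); sL=30/13, sR=6/5; mL=228/65, mR=72/65; mL+mR=60/13 → advance +1; mR−mL=-12/5 → turn -1·90°
n=1: pose=(-5,-3,N); sL=60/61, sR=60/29; mL=5400/1769, mR=-1920/1769; mL+mR=120/61 → advance +1; mR−mL=-120/29 → turn -1·90°
n=2: pose=(-5,-2,E); sL=3/2, sR=15/2; mL=9, mR=-6; mL+mR=3 → advance +1; mR−mL=-15 → turn -1·90°
n=3: pose=(-4,-2,S); sL=12, sR=60/29; mL=408/29, mR=288/29; mL+mR=24 → advance +1; mR−mL=-120/29 → turn -1·90°
n=4: pose=(-4,-3,W); sL=30/13, sR=6/5; mL=228/65, mR=72/65; mL+mR=60/13 → advance +1; mR−mL=-12/5 → turn -1·90°
n=5: pose=(-5,-3,N); sL=60/61, sR=60/29; mL=5400/1769, mR=-1920/1769; mL+mR=120/61 → advance +1; mR−mL=-120/29 → turn -1·90°

0 30/13 6/5 228/65 72/65 -4 -3 W
1 60/61 60/29 5400/1769 -1920/1769 -5 -3 N
2 3/2 15/2 9 -6 -5 -2 E
3 12 60/29 408/29 288/29 -4 -2 S
4 30/13 6/5 228/65 72/65 -4 -3 W
5 60/61 60/29 5400/1769 -1920/1769 -5 -3 N
final -5 -2 E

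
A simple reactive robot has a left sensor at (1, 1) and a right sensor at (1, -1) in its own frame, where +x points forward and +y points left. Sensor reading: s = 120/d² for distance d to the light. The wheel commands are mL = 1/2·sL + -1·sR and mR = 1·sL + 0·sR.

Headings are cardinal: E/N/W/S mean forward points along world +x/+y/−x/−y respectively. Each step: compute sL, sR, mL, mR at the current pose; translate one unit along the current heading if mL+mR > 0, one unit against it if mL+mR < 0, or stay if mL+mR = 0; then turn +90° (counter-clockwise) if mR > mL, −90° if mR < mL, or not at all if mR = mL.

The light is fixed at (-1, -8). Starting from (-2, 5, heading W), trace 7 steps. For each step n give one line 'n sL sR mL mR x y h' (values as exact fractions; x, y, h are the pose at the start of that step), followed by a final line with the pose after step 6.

0 30/37 3/5 -36/185 30/37 -2 5 W
1 24/29 40/51 -548/1479 24/29 -3 5 S
2 12/17 60/61 -654/1037 12/17 -3 4 E
3 120/173 120/169 -10620/29237 120/173 -2 4 N
4 30/37 3/5 -36/185 30/37 -2 5 W
5 24/29 40/51 -548/1479 24/29 -3 5 S
6 12/17 60/61 -654/1037 12/17 -3 4 E
final -2 4 N

n=0: pose=(-2,5,W); sL=30/37, sR=3/5; mL=-36/185, mR=30/37; mL+mR=114/185 → advance +1; mR−mL=186/185 → turn +1·90°
n=1: pose=(-3,5,S); sL=24/29, sR=40/51; mL=-548/1479, mR=24/29; mL+mR=676/1479 → advance +1; mR−mL=1772/1479 → turn +1·90°
n=2: pose=(-3,4,E); sL=12/17, sR=60/61; mL=-654/1037, mR=12/17; mL+mR=78/1037 → advance +1; mR−mL=1386/1037 → turn +1·90°
n=3: pose=(-2,4,N); sL=120/173, sR=120/169; mL=-10620/29237, mR=120/173; mL+mR=9660/29237 → advance +1; mR−mL=30900/29237 → turn +1·90°
n=4: pose=(-2,5,W); sL=30/37, sR=3/5; mL=-36/185, mR=30/37; mL+mR=114/185 → advance +1; mR−mL=186/185 → turn +1·90°
n=5: pose=(-3,5,S); sL=24/29, sR=40/51; mL=-548/1479, mR=24/29; mL+mR=676/1479 → advance +1; mR−mL=1772/1479 → turn +1·90°
n=6: pose=(-3,4,E); sL=12/17, sR=60/61; mL=-654/1037, mR=12/17; mL+mR=78/1037 → advance +1; mR−mL=1386/1037 → turn +1·90°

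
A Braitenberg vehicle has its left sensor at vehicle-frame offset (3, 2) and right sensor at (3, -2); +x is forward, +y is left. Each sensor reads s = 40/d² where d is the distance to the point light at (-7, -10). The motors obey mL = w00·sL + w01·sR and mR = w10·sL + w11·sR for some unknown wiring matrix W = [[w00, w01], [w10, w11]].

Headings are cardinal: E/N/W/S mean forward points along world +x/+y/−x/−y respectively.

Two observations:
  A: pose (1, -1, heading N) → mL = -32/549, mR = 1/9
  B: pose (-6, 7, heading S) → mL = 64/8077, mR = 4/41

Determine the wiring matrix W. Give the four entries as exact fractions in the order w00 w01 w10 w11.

obs A: pose=(1,-1,N) → sL=2/9, sR=10/61, mL=-32/549, mR=1/9
obs B: pose=(-6,7,S) → sL=8/41, sR=40/197, mL=64/8077, mR=4/41
sensor matrix S = [[2/9, 10/61], [8/41, 40/197]]; det S = 58240/4434273
solve [mL_A; mL_B] = S·[w00; w01] and [mR_A; mR_B] = S·[w10; w11]:
  w00 = -1, w01 = 1, w10 = 1/2, w11 = 0

-1 1 1/2 0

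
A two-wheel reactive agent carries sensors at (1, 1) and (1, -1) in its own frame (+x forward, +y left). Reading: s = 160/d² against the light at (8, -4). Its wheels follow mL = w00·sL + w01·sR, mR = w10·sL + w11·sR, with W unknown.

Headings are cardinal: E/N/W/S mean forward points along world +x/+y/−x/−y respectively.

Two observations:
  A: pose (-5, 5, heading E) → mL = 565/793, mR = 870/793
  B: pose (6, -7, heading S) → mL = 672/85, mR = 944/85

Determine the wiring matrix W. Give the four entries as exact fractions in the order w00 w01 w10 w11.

obs A: pose=(-5,5,E) → sL=40/61, sR=10/13, mL=565/793, mR=870/793
obs B: pose=(6,-7,S) → sL=160/17, sR=32/5, mL=672/85, mR=944/85
sensor matrix S = [[40/61, 10/13], [160/17, 32/5]]; det S = -41024/13481
solve [mL_A; mL_B] = S·[w00; w01] and [mR_A; mR_B] = S·[w10; w11]:
  w00 = 1/2, w01 = 1/2, w10 = 1/2, w11 = 1

1/2 1/2 1/2 1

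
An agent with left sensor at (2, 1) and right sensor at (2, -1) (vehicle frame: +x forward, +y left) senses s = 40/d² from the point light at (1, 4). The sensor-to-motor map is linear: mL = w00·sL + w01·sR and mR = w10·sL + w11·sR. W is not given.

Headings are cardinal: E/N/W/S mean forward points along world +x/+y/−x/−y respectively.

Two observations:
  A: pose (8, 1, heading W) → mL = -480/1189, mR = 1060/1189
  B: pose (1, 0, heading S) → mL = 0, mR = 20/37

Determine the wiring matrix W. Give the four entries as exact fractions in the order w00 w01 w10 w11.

obs A: pose=(8,1,W) → sL=40/41, sR=40/29, mL=-480/1189, mR=1060/1189
obs B: pose=(1,0,S) → sL=40/37, sR=40/37, mL=0, mR=20/37
sensor matrix S = [[40/41, 40/29], [40/37, 40/37]]; det S = -19200/43993
solve [mL_A; mL_B] = S·[w00; w01] and [mR_A; mR_B] = S·[w10; w11]:
  w00 = 1, w01 = -1, w10 = -1/2, w11 = 1

1 -1 -1/2 1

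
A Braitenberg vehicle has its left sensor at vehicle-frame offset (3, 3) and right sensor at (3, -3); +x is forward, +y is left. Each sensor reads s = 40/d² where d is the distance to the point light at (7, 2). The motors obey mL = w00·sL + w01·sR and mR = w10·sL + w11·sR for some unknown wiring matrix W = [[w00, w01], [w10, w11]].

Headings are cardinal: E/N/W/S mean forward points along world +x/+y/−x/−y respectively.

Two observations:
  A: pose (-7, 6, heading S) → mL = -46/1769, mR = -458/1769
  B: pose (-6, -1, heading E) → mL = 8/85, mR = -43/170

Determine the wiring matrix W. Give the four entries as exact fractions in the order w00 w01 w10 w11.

obs A: pose=(-7,6,S) → sL=20/61, sR=4/29, mL=-46/1769, mR=-458/1769
obs B: pose=(-6,-1,E) → sL=2/5, sR=5/17, mL=8/85, mR=-43/170
sensor matrix S = [[20/61, 4/29], [2/5, 5/17]]; det S = 6204/150365
solve [mL_A; mL_B] = S·[w00; w01] and [mR_A; mR_B] = S·[w10; w11]:
  w00 = -1/2, w01 = 1, w10 = -1, w11 = 1/2

-1/2 1 -1 1/2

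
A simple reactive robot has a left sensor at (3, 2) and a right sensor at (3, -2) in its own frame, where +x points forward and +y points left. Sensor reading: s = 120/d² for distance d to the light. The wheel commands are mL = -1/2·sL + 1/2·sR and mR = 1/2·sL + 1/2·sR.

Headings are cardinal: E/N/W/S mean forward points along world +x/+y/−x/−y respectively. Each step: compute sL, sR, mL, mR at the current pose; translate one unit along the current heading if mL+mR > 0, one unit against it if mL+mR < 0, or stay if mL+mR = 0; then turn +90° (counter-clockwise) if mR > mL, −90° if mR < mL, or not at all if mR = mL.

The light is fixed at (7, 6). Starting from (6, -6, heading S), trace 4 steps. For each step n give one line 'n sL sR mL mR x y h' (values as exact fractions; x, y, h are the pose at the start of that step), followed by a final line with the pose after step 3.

n=0: pose=(6,-6,S); sL=60/113, sR=20/39; mL=-40/4407, mR=2300/4407; mL+mR=20/39 → advance +1; mR−mL=60/113 → turn +1·90°
n=1: pose=(6,-7,E); sL=24/25, sR=120/229; mL=-1248/5725, mR=4248/5725; mL+mR=120/229 → advance +1; mR−mL=24/25 → turn +1·90°
n=2: pose=(7,-7,N); sL=15/13, sR=15/13; mL=0, mR=15/13; mL+mR=15/13 → advance +1; mR−mL=15/13 → turn +1·90°
n=3: pose=(7,-6,W); sL=24/41, sR=120/109; mL=1152/4469, mR=3768/4469; mL+mR=120/109 → advance +1; mR−mL=24/41 → turn +1·90°

0 60/113 20/39 -40/4407 2300/4407 6 -6 S
1 24/25 120/229 -1248/5725 4248/5725 6 -7 E
2 15/13 15/13 0 15/13 7 -7 N
3 24/41 120/109 1152/4469 3768/4469 7 -6 W
final 6 -6 S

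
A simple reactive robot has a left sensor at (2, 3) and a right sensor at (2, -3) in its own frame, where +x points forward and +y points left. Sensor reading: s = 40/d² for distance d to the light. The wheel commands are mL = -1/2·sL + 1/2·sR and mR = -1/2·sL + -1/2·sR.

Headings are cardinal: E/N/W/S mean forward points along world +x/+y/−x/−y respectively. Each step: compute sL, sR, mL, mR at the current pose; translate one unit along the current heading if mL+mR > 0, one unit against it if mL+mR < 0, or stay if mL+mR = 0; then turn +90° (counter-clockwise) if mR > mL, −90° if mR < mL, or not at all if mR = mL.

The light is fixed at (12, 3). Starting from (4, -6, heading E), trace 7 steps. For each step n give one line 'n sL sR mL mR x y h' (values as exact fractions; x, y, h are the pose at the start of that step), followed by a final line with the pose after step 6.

n=0: pose=(4,-6,E); sL=5/9, sR=2/9; mL=-1/6, mR=-7/18; mL+mR=-5/9 → advance -1; mR−mL=-2/9 → turn -1·90°
n=1: pose=(3,-6,S); sL=40/157, sR=8/53; mL=-432/8321, mR=-1688/8321; mL+mR=-40/157 → advance -1; mR−mL=-8/53 → turn -1·90°
n=2: pose=(3,-5,W); sL=20/121, sR=20/73; mL=480/8833, mR=-1940/8833; mL+mR=-20/121 → advance -1; mR−mL=-20/73 → turn -1·90°
n=3: pose=(4,-5,N); sL=40/157, sR=40/61; mL=1920/9577, mR=-4360/9577; mL+mR=-40/157 → advance -1; mR−mL=-40/61 → turn -1·90°
n=4: pose=(4,-6,E); sL=5/9, sR=2/9; mL=-1/6, mR=-7/18; mL+mR=-5/9 → advance -1; mR−mL=-2/9 → turn -1·90°
n=5: pose=(3,-6,S); sL=40/157, sR=8/53; mL=-432/8321, mR=-1688/8321; mL+mR=-40/157 → advance -1; mR−mL=-8/53 → turn -1·90°
n=6: pose=(3,-5,W); sL=20/121, sR=20/73; mL=480/8833, mR=-1940/8833; mL+mR=-20/121 → advance -1; mR−mL=-20/73 → turn -1·90°

0 5/9 2/9 -1/6 -7/18 4 -6 E
1 40/157 8/53 -432/8321 -1688/8321 3 -6 S
2 20/121 20/73 480/8833 -1940/8833 3 -5 W
3 40/157 40/61 1920/9577 -4360/9577 4 -5 N
4 5/9 2/9 -1/6 -7/18 4 -6 E
5 40/157 8/53 -432/8321 -1688/8321 3 -6 S
6 20/121 20/73 480/8833 -1940/8833 3 -5 W
final 4 -5 N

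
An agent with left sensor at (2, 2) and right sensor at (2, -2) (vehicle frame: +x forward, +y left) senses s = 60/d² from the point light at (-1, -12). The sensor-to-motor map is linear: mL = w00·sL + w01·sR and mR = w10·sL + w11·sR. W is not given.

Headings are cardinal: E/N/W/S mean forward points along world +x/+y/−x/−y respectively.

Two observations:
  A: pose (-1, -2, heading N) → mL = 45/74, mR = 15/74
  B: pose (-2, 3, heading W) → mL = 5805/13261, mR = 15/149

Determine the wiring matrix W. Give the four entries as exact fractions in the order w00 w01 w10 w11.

1 1/2 0 1/2

obs A: pose=(-1,-2,N) → sL=15/37, sR=15/37, mL=45/74, mR=15/74
obs B: pose=(-2,3,W) → sL=30/89, sR=30/149, mL=5805/13261, mR=15/149
sensor matrix S = [[15/37, 15/37], [30/89, 30/149]]; det S = -27000/490657
solve [mL_A; mL_B] = S·[w00; w01] and [mR_A; mR_B] = S·[w10; w11]:
  w00 = 1, w01 = 1/2, w10 = 0, w11 = 1/2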